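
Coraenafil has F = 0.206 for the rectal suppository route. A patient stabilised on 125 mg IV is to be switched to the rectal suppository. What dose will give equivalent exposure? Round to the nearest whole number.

D_rectal = 607 mg

For equal systemic exposure: F × D_ev = D_iv
D_ev = D_iv / F = 125 / 0.206 = 606.796 mg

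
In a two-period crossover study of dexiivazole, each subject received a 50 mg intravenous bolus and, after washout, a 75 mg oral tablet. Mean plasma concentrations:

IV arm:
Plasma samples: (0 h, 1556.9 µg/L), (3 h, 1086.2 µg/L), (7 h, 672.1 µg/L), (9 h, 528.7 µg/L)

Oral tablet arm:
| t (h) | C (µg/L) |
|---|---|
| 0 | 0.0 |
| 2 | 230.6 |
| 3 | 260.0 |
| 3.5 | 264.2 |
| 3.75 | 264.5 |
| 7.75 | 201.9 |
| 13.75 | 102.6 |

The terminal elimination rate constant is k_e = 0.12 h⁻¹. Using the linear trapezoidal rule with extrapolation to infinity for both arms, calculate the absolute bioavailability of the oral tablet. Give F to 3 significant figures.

Trapezoidal AUC_0→9 (IV):
  [0→3]: (1556.9+1086.2)/2 × 3 = 3964.65
  [3→7]: (1086.2+672.1)/2 × 4 = 3516.6
  [7→9]: (672.1+528.7)/2 × 2 = 1200.8
  Sum = 8682.05 µg/L·h
IV tail: 528.7/0.12 = 4405.833; AUC_iv,0→∞ = 8682.05 + 4405.833 = 13087.883 µg/L·h
Trapezoidal AUC_0→13.75 (oral tablet):
  [0→2]: (0.0+230.6)/2 × 2 = 230.6
  [2→3]: (230.6+260.0)/2 × 1 = 245.3
  [3→3.5]: (260.0+264.2)/2 × 0.5 = 131.05
  [3.5→3.75]: (264.2+264.5)/2 × 0.25 = 66.0875
  [3.75→7.75]: (264.5+201.9)/2 × 4 = 932.8
  [7.75→13.75]: (201.9+102.6)/2 × 6 = 913.5
  Sum = 2519.3375 µg/L·h
oral tablet tail: 102.6/0.12 = 855.000; AUC_ev,0→∞ = 2519.3375 + 855.000 = 3374.3375 µg/L·h
F = (AUC_ev/D_ev)/(AUC_iv/D_iv) = (3374.3375/75)/(13087.883/50) = 44.9912/261.75766 = 0.1719

F = 0.172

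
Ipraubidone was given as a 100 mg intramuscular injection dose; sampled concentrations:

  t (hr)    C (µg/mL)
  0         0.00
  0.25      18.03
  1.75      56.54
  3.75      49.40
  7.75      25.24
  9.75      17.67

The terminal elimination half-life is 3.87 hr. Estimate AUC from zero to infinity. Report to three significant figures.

Trapezoidal AUC_0→9.75:
  [0→0.25]: (0.00+18.03)/2 × 0.25 = 2.25375
  [0.25→1.75]: (18.03+56.54)/2 × 1.5 = 55.9275
  [1.75→3.75]: (56.54+49.40)/2 × 2 = 105.94
  [3.75→7.75]: (49.40+25.24)/2 × 4 = 149.28
  [7.75→9.75]: (25.24+17.67)/2 × 2 = 42.91
  Sum = 356.31125 µg/mL·hr
k_e = ln2 / t½ = 0.693147 / 3.87 = 0.1791 hr^-1
Extrapolated tail: C_last / k_e = 17.67 / 0.1791 = 98.660
AUC_0→∞ = 356.31125 + 98.660 = 454.97125 µg/mL·hr

AUC = 455 µg/mL·hr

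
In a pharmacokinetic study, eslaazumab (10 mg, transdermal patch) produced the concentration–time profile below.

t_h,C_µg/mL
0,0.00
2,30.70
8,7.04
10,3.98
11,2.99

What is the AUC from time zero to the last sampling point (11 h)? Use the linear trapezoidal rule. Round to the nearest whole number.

AUC = 158 µg/mL·h

Trapezoidal AUC_0→11:
  [0→2]: (0.00+30.70)/2 × 2 = 30.7
  [2→8]: (30.70+7.04)/2 × 6 = 113.22
  [8→10]: (7.04+3.98)/2 × 2 = 11.02
  [10→11]: (3.98+2.99)/2 × 1 = 3.485
  Sum = 158.425 µg/mL·h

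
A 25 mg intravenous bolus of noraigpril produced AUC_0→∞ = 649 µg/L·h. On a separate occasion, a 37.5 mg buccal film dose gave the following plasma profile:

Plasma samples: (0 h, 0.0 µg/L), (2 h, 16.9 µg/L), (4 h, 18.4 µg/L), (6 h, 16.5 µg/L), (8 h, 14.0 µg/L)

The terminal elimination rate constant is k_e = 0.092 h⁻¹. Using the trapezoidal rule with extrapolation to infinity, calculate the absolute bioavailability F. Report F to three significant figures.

Trapezoidal AUC_0→8 (buccal film):
  [0→2]: (0.0+16.9)/2 × 2 = 16.9
  [2→4]: (16.9+18.4)/2 × 2 = 35.3
  [4→6]: (18.4+16.5)/2 × 2 = 34.9
  [6→8]: (16.5+14.0)/2 × 2 = 30.5
  Sum = 117.6 µg/L·h
Tail: C_last/k_e = 14.0/0.092 = 152.174
AUC_0→∞ (buccal film) = 117.6 + 152.174 = 269.774 µg/L·h
F = (AUC_ev/D_ev)/(AUC_iv/D_iv) = (269.774/37.5)/(649/25) = 7.19397/25.96 = 0.2771

F = 0.277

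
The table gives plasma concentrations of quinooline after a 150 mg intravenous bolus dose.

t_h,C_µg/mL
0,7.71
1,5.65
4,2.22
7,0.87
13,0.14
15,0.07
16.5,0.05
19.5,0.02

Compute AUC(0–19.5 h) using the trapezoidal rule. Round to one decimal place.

Trapezoidal AUC_0→19.5:
  [0→1]: (7.71+5.65)/2 × 1 = 6.68
  [1→4]: (5.65+2.22)/2 × 3 = 11.805
  [4→7]: (2.22+0.87)/2 × 3 = 4.635
  [7→13]: (0.87+0.14)/2 × 6 = 3.03
  [13→15]: (0.14+0.07)/2 × 2 = 0.21
  [15→16.5]: (0.07+0.05)/2 × 1.5 = 0.09
  [16.5→19.5]: (0.05+0.02)/2 × 3 = 0.105
  Sum = 26.555 µg/mL·h

AUC = 26.6 µg/mL·h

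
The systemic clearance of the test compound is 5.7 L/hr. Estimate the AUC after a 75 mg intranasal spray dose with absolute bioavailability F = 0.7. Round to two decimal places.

AUC = 9.21 mg/L·hr

AUC_0→∞ = F × Dose / CL
        = 0.7 × 75 / 5.7 = 9.21053 mg/L·hr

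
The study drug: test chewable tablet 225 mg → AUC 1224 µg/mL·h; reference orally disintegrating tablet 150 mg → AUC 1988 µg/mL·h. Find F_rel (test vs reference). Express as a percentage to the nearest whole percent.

F_rel = 41%

F_rel = (AUC_test/D_test) / (AUC_ref/D_ref)
      = (1224/225) / (1988/150)
      = 5.44 / 13.2533 = 0.4105 = 41.05%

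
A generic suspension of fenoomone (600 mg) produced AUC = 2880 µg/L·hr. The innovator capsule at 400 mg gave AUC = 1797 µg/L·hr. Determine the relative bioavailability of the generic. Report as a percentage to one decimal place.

F_rel = 106.8%

F_rel = (AUC_test/D_test) / (AUC_ref/D_ref)
      = (2880/600) / (1797/400)
      = 4.8 / 4.4925 = 1.0684 = 106.84%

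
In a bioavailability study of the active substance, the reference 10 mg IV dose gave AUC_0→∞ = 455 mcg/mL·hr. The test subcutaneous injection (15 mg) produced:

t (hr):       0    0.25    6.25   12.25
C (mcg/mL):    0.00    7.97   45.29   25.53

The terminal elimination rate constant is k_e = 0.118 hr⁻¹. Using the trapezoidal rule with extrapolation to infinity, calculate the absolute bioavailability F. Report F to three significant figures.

Trapezoidal AUC_0→12.25 (subcutaneous injection):
  [0→0.25]: (0.00+7.97)/2 × 0.25 = 0.99625
  [0.25→6.25]: (7.97+45.29)/2 × 6 = 159.78
  [6.25→12.25]: (45.29+25.53)/2 × 6 = 212.46
  Sum = 373.23625 mcg/mL·hr
Tail: C_last/k_e = 25.53/0.118 = 216.356
AUC_0→∞ (subcutaneous injection) = 373.23625 + 216.356 = 589.59225 mcg/mL·hr
F = (AUC_ev/D_ev)/(AUC_iv/D_iv) = (589.59225/15)/(455/10) = 39.30615/45.5 = 0.8639

F = 0.864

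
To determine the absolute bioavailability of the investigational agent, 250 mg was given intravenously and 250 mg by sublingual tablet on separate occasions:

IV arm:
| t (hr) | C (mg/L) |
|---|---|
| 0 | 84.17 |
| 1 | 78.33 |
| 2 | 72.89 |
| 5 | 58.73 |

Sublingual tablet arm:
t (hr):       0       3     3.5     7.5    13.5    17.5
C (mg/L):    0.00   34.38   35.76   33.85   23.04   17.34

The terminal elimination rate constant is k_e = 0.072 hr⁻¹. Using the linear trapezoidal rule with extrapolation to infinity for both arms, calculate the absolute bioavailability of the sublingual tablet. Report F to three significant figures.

Trapezoidal AUC_0→5 (IV):
  [0→1]: (84.17+78.33)/2 × 1 = 81.25
  [1→2]: (78.33+72.89)/2 × 1 = 75.61
  [2→5]: (72.89+58.73)/2 × 3 = 197.43
  Sum = 354.29 mg/L·hr
IV tail: 58.73/0.072 = 815.694; AUC_iv,0→∞ = 354.29 + 815.694 = 1169.984 mg/L·hr
Trapezoidal AUC_0→17.5 (sublingual tablet):
  [0→3]: (0.00+34.38)/2 × 3 = 51.57
  [3→3.5]: (34.38+35.76)/2 × 0.5 = 17.535
  [3.5→7.5]: (35.76+33.85)/2 × 4 = 139.22
  [7.5→13.5]: (33.85+23.04)/2 × 6 = 170.67
  [13.5→17.5]: (23.04+17.34)/2 × 4 = 80.76
  Sum = 459.755 mg/L·hr
sublingual tablet tail: 17.34/0.072 = 240.833; AUC_ev,0→∞ = 459.755 + 240.833 = 700.588 mg/L·hr
F = (AUC_ev/D_ev)/(AUC_iv/D_iv) = (700.588/250)/(1169.984/250) = 2.802352/4.679936 = 0.5988

F = 0.599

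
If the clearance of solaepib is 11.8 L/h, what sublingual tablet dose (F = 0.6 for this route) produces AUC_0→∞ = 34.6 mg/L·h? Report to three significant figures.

Dose = CL × AUC_0→∞ / F
     = 11.8 × 34.6 / 0.6 = 680.467 mg

Dose = 680 mg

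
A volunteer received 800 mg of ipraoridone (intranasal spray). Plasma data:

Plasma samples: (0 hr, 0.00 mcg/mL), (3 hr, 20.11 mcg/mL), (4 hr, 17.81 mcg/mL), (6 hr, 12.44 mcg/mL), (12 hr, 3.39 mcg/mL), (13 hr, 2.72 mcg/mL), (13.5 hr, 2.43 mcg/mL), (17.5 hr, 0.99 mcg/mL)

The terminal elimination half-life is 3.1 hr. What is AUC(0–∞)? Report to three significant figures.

AUC = 142 mcg/mL·hr

Trapezoidal AUC_0→17.5:
  [0→3]: (0.00+20.11)/2 × 3 = 30.165
  [3→4]: (20.11+17.81)/2 × 1 = 18.96
  [4→6]: (17.81+12.44)/2 × 2 = 30.25
  [6→12]: (12.44+3.39)/2 × 6 = 47.49
  [12→13]: (3.39+2.72)/2 × 1 = 3.055
  [13→13.5]: (2.72+2.43)/2 × 0.5 = 1.2875
  [13.5→17.5]: (2.43+0.99)/2 × 4 = 6.84
  Sum = 138.0475 mcg/mL·hr
k_e = ln2 / t½ = 0.693147 / 3.1 = 0.2236 hr^-1
Extrapolated tail: C_last / k_e = 0.99 / 0.2236 = 4.428
AUC_0→∞ = 138.0475 + 4.428 = 142.4755 mcg/mL·hr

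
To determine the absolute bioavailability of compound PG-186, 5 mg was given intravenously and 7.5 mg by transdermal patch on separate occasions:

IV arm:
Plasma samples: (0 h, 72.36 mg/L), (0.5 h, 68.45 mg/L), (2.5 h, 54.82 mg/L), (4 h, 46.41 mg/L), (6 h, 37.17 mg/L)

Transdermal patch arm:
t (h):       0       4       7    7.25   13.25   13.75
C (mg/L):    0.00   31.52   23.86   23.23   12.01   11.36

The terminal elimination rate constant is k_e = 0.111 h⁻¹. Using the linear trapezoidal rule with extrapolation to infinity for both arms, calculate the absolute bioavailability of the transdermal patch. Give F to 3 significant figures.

Trapezoidal AUC_0→6 (IV):
  [0→0.5]: (72.36+68.45)/2 × 0.5 = 35.2025
  [0.5→2.5]: (68.45+54.82)/2 × 2 = 123.27
  [2.5→4]: (54.82+46.41)/2 × 1.5 = 75.9225
  [4→6]: (46.41+37.17)/2 × 2 = 83.58
  Sum = 317.975 mg/L·h
IV tail: 37.17/0.111 = 334.865; AUC_iv,0→∞ = 317.975 + 334.865 = 652.84 mg/L·h
Trapezoidal AUC_0→13.75 (transdermal patch):
  [0→4]: (0.00+31.52)/2 × 4 = 63.04
  [4→7]: (31.52+23.86)/2 × 3 = 83.07
  [7→7.25]: (23.86+23.23)/2 × 0.25 = 5.88625
  [7.25→13.25]: (23.23+12.01)/2 × 6 = 105.72
  [13.25→13.75]: (12.01+11.36)/2 × 0.5 = 5.8425
  Sum = 263.55875 mg/L·h
transdermal patch tail: 11.36/0.111 = 102.342; AUC_ev,0→∞ = 263.55875 + 102.342 = 365.90075 mg/L·h
F = (AUC_ev/D_ev)/(AUC_iv/D_iv) = (365.90075/7.5)/(652.84/5) = 48.7868/130.568 = 0.3737

F = 0.374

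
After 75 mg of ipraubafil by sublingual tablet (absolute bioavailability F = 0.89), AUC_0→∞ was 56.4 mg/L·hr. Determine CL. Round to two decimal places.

CL = F × Dose / AUC_0→∞
   = 0.89 × 75 / 56.4 = 1.18351 L/hr

CL = 1.18 L/hr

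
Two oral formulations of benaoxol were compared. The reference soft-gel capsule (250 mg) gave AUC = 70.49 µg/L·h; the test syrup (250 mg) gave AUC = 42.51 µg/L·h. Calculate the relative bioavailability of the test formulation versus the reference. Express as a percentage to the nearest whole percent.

F_rel = (AUC_test/D_test) / (AUC_ref/D_ref)
      = (42.51/250) / (70.49/250)
      = 0.17004 / 0.28196 = 0.6031 = 60.31%

F_rel = 60%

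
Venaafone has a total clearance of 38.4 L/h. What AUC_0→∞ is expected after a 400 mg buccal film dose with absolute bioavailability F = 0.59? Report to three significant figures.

AUC = 6.15 mg/L·h

AUC_0→∞ = F × Dose / CL
        = 0.59 × 400 / 38.4 = 6.14583 mg/L·h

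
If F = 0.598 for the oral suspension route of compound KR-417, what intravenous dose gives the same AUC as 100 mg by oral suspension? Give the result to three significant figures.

D_iv = 59.8 mg

Systemic exposure from an extravascular dose = F × D_ev, so the equivalent IV dose is F × D_ev.
D_iv = F × D_ev = 0.598 × 100 = 59.8 mg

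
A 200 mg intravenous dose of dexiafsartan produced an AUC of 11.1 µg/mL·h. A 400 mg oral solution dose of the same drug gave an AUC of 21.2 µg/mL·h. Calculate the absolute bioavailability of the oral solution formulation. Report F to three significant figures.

F = 0.955

F = (AUC_ev / D_ev) / (AUC_iv / D_iv)
  = (21.2/400) / (11.1/200)
  = 0.053 / 0.0555 = 0.9550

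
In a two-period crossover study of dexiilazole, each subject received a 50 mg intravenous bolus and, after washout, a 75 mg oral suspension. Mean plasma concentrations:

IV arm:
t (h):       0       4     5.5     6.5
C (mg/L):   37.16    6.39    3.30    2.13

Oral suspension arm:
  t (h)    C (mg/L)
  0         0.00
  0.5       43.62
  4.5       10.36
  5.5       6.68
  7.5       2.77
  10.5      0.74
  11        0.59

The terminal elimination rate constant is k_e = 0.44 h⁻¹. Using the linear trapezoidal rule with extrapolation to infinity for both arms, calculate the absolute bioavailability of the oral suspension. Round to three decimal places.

Trapezoidal AUC_0→6.5 (IV):
  [0→4]: (37.16+6.39)/2 × 4 = 87.1
  [4→5.5]: (6.39+3.30)/2 × 1.5 = 7.2675
  [5.5→6.5]: (3.30+2.13)/2 × 1 = 2.715
  Sum = 97.0825 mg/L·h
IV tail: 2.13/0.44 = 4.841; AUC_iv,0→∞ = 97.0825 + 4.841 = 101.9235 mg/L·h
Trapezoidal AUC_0→11 (oral suspension):
  [0→0.5]: (0.00+43.62)/2 × 0.5 = 10.905
  [0.5→4.5]: (43.62+10.36)/2 × 4 = 107.96
  [4.5→5.5]: (10.36+6.68)/2 × 1 = 8.52
  [5.5→7.5]: (6.68+2.77)/2 × 2 = 9.45
  [7.5→10.5]: (2.77+0.74)/2 × 3 = 5.265
  [10.5→11]: (0.74+0.59)/2 × 0.5 = 0.3325
  Sum = 142.4325 mg/L·h
oral suspension tail: 0.59/0.44 = 1.341; AUC_ev,0→∞ = 142.4325 + 1.341 = 143.7735 mg/L·h
F = (AUC_ev/D_ev)/(AUC_iv/D_iv) = (143.7735/75)/(101.9235/50) = 1.91698/2.03847 = 0.9404

F = 0.940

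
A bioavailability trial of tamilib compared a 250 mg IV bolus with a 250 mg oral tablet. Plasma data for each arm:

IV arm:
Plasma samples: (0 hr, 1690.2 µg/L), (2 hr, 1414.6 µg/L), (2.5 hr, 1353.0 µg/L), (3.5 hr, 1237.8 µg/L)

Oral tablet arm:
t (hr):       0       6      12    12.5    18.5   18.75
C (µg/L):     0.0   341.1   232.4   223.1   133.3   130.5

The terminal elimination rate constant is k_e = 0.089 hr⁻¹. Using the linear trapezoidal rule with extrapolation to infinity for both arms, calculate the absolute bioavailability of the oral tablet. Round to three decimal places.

Trapezoidal AUC_0→3.5 (IV):
  [0→2]: (1690.2+1414.6)/2 × 2 = 3104.8
  [2→2.5]: (1414.6+1353.0)/2 × 0.5 = 691.9
  [2.5→3.5]: (1353.0+1237.8)/2 × 1 = 1295.4
  Sum = 5092.1 µg/L·hr
IV tail: 1237.8/0.089 = 13907.865; AUC_iv,0→∞ = 5092.1 + 13907.865 = 18999.965 µg/L·hr
Trapezoidal AUC_0→18.75 (oral tablet):
  [0→6]: (0.0+341.1)/2 × 6 = 1023.3
  [6→12]: (341.1+232.4)/2 × 6 = 1720.5
  [12→12.5]: (232.4+223.1)/2 × 0.5 = 113.875
  [12.5→18.5]: (223.1+133.3)/2 × 6 = 1069.2
  [18.5→18.75]: (133.3+130.5)/2 × 0.25 = 32.975
  Sum = 3959.85 µg/L·hr
oral tablet tail: 130.5/0.089 = 1466.292; AUC_ev,0→∞ = 3959.85 + 1466.292 = 5426.142 µg/L·hr
F = (AUC_ev/D_ev)/(AUC_iv/D_iv) = (5426.142/250)/(18999.965/250) = 21.704568/75.99986 = 0.2856

F = 0.286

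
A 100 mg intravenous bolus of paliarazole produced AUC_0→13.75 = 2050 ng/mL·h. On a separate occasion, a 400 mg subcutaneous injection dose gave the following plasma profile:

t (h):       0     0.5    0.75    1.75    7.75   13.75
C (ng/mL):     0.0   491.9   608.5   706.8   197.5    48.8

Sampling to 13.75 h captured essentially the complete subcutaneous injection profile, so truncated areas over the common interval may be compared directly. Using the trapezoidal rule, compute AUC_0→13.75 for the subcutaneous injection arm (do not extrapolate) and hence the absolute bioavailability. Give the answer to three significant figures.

F = 0.533

Trapezoidal AUC_0→13.75 (subcutaneous injection):
  [0→0.5]: (0.0+491.9)/2 × 0.5 = 122.975
  [0.5→0.75]: (491.9+608.5)/2 × 0.25 = 137.55
  [0.75→1.75]: (608.5+706.8)/2 × 1 = 657.65
  [1.75→7.75]: (706.8+197.5)/2 × 6 = 2712.9
  [7.75→13.75]: (197.5+48.8)/2 × 6 = 738.9
  Sum = 4369.975 ng/mL·h
F = (AUC_ev/D_ev)/(AUC_iv/D_iv) = (4369.975/400)/(2050/100) = 10.9249/20.5 = 0.5329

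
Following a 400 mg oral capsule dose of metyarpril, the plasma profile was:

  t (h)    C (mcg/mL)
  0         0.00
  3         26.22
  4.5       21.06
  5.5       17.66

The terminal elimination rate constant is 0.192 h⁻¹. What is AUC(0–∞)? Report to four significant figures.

Trapezoidal AUC_0→5.5:
  [0→3]: (0.00+26.22)/2 × 3 = 39.33
  [3→4.5]: (26.22+21.06)/2 × 1.5 = 35.46
  [4.5→5.5]: (21.06+17.66)/2 × 1 = 19.36
  Sum = 94.15 mcg/mL·h
Extrapolated tail: C_last / k_e = 17.66 / 0.192 = 91.979
AUC_0→∞ = 94.15 + 91.979 = 186.129 mcg/mL·h

AUC = 186.1 mcg/mL·h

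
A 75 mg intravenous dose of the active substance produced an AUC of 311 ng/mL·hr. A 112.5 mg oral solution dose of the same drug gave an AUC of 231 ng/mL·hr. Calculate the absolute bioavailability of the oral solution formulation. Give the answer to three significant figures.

F = (AUC_ev / D_ev) / (AUC_iv / D_iv)
  = (231/112.5) / (311/75)
  = 2.05333 / 4.14667 = 0.4952

F = 0.495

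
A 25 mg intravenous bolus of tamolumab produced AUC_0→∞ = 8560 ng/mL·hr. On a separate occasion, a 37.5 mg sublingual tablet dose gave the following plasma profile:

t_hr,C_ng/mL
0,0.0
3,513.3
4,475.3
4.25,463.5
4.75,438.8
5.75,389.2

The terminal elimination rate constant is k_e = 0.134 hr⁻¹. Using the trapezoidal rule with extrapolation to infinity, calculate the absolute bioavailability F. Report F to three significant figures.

F = 0.384

Trapezoidal AUC_0→5.75 (sublingual tablet):
  [0→3]: (0.0+513.3)/2 × 3 = 769.95
  [3→4]: (513.3+475.3)/2 × 1 = 494.3
  [4→4.25]: (475.3+463.5)/2 × 0.25 = 117.35
  [4.25→4.75]: (463.5+438.8)/2 × 0.5 = 225.575
  [4.75→5.75]: (438.8+389.2)/2 × 1 = 414.0
  Sum = 2021.175 ng/mL·hr
Tail: C_last/k_e = 389.2/0.134 = 2904.478
AUC_0→∞ (sublingual tablet) = 2021.175 + 2904.478 = 4925.653 ng/mL·hr
F = (AUC_ev/D_ev)/(AUC_iv/D_iv) = (4925.653/37.5)/(8560/25) = 131.351/342.4 = 0.3836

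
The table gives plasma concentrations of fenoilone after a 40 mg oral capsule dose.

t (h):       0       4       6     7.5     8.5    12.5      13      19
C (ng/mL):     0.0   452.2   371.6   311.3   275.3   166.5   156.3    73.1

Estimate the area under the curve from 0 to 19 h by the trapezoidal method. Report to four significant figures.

AUC = 4186 ng/mL·h

Trapezoidal AUC_0→19:
  [0→4]: (0.0+452.2)/2 × 4 = 904.4
  [4→6]: (452.2+371.6)/2 × 2 = 823.8
  [6→7.5]: (371.6+311.3)/2 × 1.5 = 512.175
  [7.5→8.5]: (311.3+275.3)/2 × 1 = 293.3
  [8.5→12.5]: (275.3+166.5)/2 × 4 = 883.6
  [12.5→13]: (166.5+156.3)/2 × 0.5 = 80.7
  [13→19]: (156.3+73.1)/2 × 6 = 688.2
  Sum = 4186.175 ng/mL·h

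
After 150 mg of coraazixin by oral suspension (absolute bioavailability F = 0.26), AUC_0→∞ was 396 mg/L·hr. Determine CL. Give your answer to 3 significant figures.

CL = F × Dose / AUC_0→∞
   = 0.26 × 150 / 396 = 0.0984848 L/hr

CL = 0.0985 L/hr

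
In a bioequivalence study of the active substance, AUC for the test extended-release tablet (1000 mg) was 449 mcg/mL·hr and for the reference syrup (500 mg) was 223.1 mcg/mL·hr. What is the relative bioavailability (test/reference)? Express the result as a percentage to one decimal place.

F_rel = 100.6%

F_rel = (AUC_test/D_test) / (AUC_ref/D_ref)
      = (449/1000) / (223.1/500)
      = 0.449 / 0.4462 = 1.0063 = 100.63%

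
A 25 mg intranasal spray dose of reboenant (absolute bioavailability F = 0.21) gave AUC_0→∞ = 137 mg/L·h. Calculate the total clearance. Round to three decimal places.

CL = F × Dose / AUC_0→∞
   = 0.21 × 25 / 137 = 0.0383212 L/h

CL = 0.038 L/h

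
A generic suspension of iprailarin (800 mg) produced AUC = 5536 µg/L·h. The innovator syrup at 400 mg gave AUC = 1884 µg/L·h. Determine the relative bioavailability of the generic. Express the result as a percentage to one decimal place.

F_rel = 146.9%

F_rel = (AUC_test/D_test) / (AUC_ref/D_ref)
      = (5536/800) / (1884/400)
      = 6.92 / 4.71 = 1.4692 = 146.92%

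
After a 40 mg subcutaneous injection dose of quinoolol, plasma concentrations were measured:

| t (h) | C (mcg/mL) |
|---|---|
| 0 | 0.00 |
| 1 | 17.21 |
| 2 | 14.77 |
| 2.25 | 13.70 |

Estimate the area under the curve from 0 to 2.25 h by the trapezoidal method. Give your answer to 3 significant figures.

Trapezoidal AUC_0→2.25:
  [0→1]: (0.00+17.21)/2 × 1 = 8.605
  [1→2]: (17.21+14.77)/2 × 1 = 15.99
  [2→2.25]: (14.77+13.70)/2 × 0.25 = 3.55875
  Sum = 28.15375 mcg/mL·h

AUC = 28.2 mcg/mL·h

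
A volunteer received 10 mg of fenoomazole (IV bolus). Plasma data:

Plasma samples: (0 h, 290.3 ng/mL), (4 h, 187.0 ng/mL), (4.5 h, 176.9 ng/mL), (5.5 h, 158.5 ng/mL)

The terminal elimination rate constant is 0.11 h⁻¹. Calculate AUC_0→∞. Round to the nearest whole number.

Trapezoidal AUC_0→5.5:
  [0→4]: (290.3+187.0)/2 × 4 = 954.6
  [4→4.5]: (187.0+176.9)/2 × 0.5 = 90.975
  [4.5→5.5]: (176.9+158.5)/2 × 1 = 167.7
  Sum = 1213.275 ng/mL·h
Extrapolated tail: C_last / k_e = 158.5 / 0.11 = 1440.909
AUC_0→∞ = 1213.275 + 1440.909 = 2654.184 ng/mL·h

AUC = 2654 ng/mL·h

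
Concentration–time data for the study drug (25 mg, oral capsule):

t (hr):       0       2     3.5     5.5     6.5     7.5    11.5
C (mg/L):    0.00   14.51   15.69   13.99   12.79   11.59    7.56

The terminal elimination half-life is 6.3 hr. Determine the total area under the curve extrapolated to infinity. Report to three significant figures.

Trapezoidal AUC_0→11.5:
  [0→2]: (0.00+14.51)/2 × 2 = 14.51
  [2→3.5]: (14.51+15.69)/2 × 1.5 = 22.65
  [3.5→5.5]: (15.69+13.99)/2 × 2 = 29.68
  [5.5→6.5]: (13.99+12.79)/2 × 1 = 13.39
  [6.5→7.5]: (12.79+11.59)/2 × 1 = 12.19
  [7.5→11.5]: (11.59+7.56)/2 × 4 = 38.3
  Sum = 130.72 mg/L·hr
k_e = ln2 / t½ = 0.693147 / 6.3 = 0.1100 hr^-1
Extrapolated tail: C_last / k_e = 7.56 / 0.11 = 68.727
AUC_0→∞ = 130.72 + 68.727 = 199.447 mg/L·hr

AUC = 199 mg/L·hr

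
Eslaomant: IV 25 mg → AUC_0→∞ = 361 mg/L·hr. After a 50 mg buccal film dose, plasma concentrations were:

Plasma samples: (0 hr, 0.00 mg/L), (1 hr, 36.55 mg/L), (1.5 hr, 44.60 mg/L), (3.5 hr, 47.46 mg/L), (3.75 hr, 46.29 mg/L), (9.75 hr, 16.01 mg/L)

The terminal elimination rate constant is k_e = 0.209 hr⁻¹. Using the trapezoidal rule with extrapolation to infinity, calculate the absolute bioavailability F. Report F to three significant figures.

Trapezoidal AUC_0→9.75 (buccal film):
  [0→1]: (0.00+36.55)/2 × 1 = 18.275
  [1→1.5]: (36.55+44.60)/2 × 0.5 = 20.2875
  [1.5→3.5]: (44.60+47.46)/2 × 2 = 92.06
  [3.5→3.75]: (47.46+46.29)/2 × 0.25 = 11.71875
  [3.75→9.75]: (46.29+16.01)/2 × 6 = 186.9
  Sum = 329.24125 mg/L·hr
Tail: C_last/k_e = 16.01/0.209 = 76.603
AUC_0→∞ (buccal film) = 329.24125 + 76.603 = 405.84425 mg/L·hr
F = (AUC_ev/D_ev)/(AUC_iv/D_iv) = (405.84425/50)/(361/25) = 8.116885/14.44 = 0.5621

F = 0.562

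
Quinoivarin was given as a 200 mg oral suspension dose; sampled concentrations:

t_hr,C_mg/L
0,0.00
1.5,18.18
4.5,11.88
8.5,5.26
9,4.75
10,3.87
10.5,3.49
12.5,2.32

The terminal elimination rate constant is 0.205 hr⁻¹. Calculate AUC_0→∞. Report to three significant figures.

Trapezoidal AUC_0→12.5:
  [0→1.5]: (0.00+18.18)/2 × 1.5 = 13.635
  [1.5→4.5]: (18.18+11.88)/2 × 3 = 45.09
  [4.5→8.5]: (11.88+5.26)/2 × 4 = 34.28
  [8.5→9]: (5.26+4.75)/2 × 0.5 = 2.5025
  [9→10]: (4.75+3.87)/2 × 1 = 4.31
  [10→10.5]: (3.87+3.49)/2 × 0.5 = 1.84
  [10.5→12.5]: (3.49+2.32)/2 × 2 = 5.81
  Sum = 107.4675 mg/L·hr
Extrapolated tail: C_last / k_e = 2.32 / 0.205 = 11.317
AUC_0→∞ = 107.4675 + 11.317 = 118.7845 mg/L·hr

AUC = 119 mg/L·hr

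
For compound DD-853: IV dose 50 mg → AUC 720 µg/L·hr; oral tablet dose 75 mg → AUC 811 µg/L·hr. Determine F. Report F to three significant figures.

F = (AUC_ev / D_ev) / (AUC_iv / D_iv)
  = (811/75) / (720/50)
  = 10.8133 / 14.4 = 0.7509

F = 0.751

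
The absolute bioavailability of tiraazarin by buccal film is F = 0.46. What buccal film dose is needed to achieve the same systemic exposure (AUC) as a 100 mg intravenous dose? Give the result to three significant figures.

For equal systemic exposure: F × D_ev = D_iv
D_ev = D_iv / F = 100 / 0.46 = 217.391 mg

D_buccal = 217 mg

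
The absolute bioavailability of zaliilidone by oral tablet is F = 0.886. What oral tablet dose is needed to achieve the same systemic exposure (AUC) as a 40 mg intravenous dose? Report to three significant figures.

For equal systemic exposure: F × D_ev = D_iv
D_ev = D_iv / F = 40 / 0.886 = 45.1467 mg

D_oral = 45.1 mg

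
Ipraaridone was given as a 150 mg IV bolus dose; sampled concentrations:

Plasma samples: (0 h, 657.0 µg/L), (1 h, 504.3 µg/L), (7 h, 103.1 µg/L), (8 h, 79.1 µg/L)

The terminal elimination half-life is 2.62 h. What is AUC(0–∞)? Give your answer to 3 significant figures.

Trapezoidal AUC_0→8:
  [0→1]: (657.0+504.3)/2 × 1 = 580.65
  [1→7]: (504.3+103.1)/2 × 6 = 1822.2
  [7→8]: (103.1+79.1)/2 × 1 = 91.1
  Sum = 2493.95 µg/L·h
k_e = ln2 / t½ = 0.693147 / 2.62 = 0.2646 h^-1
Extrapolated tail: C_last / k_e = 79.1 / 0.2646 = 298.942
AUC_0→∞ = 2493.95 + 298.942 = 2792.892 µg/L·h

AUC = 2790 µg/L·h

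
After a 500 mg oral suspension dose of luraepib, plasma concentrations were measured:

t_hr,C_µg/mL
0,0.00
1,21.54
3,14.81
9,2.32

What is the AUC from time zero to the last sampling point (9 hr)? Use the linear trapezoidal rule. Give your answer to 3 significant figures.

AUC = 98.5 µg/mL·hr

Trapezoidal AUC_0→9:
  [0→1]: (0.00+21.54)/2 × 1 = 10.77
  [1→3]: (21.54+14.81)/2 × 2 = 36.35
  [3→9]: (14.81+2.32)/2 × 6 = 51.39
  Sum = 98.51 µg/mL·hr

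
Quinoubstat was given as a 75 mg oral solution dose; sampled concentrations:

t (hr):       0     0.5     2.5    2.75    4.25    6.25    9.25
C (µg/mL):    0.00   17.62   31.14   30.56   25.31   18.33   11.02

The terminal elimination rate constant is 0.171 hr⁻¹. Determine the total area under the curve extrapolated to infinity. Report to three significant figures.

AUC = 255 µg/mL·hr

Trapezoidal AUC_0→9.25:
  [0→0.5]: (0.00+17.62)/2 × 0.5 = 4.405
  [0.5→2.5]: (17.62+31.14)/2 × 2 = 48.76
  [2.5→2.75]: (31.14+30.56)/2 × 0.25 = 7.7125
  [2.75→4.25]: (30.56+25.31)/2 × 1.5 = 41.9025
  [4.25→6.25]: (25.31+18.33)/2 × 2 = 43.64
  [6.25→9.25]: (18.33+11.02)/2 × 3 = 44.025
  Sum = 190.445 µg/mL·hr
Extrapolated tail: C_last / k_e = 11.02 / 0.171 = 64.444
AUC_0→∞ = 190.445 + 64.444 = 254.889 µg/mL·hr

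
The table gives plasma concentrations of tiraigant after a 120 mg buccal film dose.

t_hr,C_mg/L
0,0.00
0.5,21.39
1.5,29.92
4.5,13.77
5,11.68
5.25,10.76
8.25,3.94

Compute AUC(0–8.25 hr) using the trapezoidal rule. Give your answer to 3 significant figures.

Trapezoidal AUC_0→8.25:
  [0→0.5]: (0.00+21.39)/2 × 0.5 = 5.3475
  [0.5→1.5]: (21.39+29.92)/2 × 1 = 25.655
  [1.5→4.5]: (29.92+13.77)/2 × 3 = 65.535
  [4.5→5]: (13.77+11.68)/2 × 0.5 = 6.3625
  [5→5.25]: (11.68+10.76)/2 × 0.25 = 2.805
  [5.25→8.25]: (10.76+3.94)/2 × 3 = 22.05
  Sum = 127.755 mg/L·hr

AUC = 128 mg/L·hr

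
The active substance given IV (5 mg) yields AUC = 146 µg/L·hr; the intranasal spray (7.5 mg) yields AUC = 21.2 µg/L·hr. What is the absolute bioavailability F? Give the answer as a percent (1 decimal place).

F = (AUC_ev / D_ev) / (AUC_iv / D_iv)
  = (21.2/7.5) / (146/5)
  = 2.82667 / 29.2 = 0.0968
  = 9.68%

F = 9.7%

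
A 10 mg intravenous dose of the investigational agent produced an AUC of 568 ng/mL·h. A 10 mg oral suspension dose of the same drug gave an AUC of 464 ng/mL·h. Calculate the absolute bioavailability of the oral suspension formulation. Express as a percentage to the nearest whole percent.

F = 82%

F = (AUC_ev / D_ev) / (AUC_iv / D_iv)
  = (464/10) / (568/10)
  = 46.4 / 56.8 = 0.8169
  = 81.69%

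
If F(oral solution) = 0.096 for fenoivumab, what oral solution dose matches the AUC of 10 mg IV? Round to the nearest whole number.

For equal systemic exposure: F × D_ev = D_iv
D_ev = D_iv / F = 10 / 0.096 = 104.167 mg

D_oral = 104 mg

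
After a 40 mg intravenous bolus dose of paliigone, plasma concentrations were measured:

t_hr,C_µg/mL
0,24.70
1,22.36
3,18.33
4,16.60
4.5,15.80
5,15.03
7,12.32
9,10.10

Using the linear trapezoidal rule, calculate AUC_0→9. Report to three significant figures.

Trapezoidal AUC_0→9:
  [0→1]: (24.70+22.36)/2 × 1 = 23.53
  [1→3]: (22.36+18.33)/2 × 2 = 40.69
  [3→4]: (18.33+16.60)/2 × 1 = 17.465
  [4→4.5]: (16.60+15.80)/2 × 0.5 = 8.1
  [4.5→5]: (15.80+15.03)/2 × 0.5 = 7.7075
  [5→7]: (15.03+12.32)/2 × 2 = 27.35
  [7→9]: (12.32+10.10)/2 × 2 = 22.42
  Sum = 147.2625 µg/mL·hr

AUC = 147 µg/mL·hr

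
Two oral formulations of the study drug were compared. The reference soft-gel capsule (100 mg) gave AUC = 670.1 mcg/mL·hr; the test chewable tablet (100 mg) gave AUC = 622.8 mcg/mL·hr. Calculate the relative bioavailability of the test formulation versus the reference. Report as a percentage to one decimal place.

F_rel = 92.9%

F_rel = (AUC_test/D_test) / (AUC_ref/D_ref)
      = (622.8/100) / (670.1/100)
      = 6.228 / 6.701 = 0.9294 = 92.94%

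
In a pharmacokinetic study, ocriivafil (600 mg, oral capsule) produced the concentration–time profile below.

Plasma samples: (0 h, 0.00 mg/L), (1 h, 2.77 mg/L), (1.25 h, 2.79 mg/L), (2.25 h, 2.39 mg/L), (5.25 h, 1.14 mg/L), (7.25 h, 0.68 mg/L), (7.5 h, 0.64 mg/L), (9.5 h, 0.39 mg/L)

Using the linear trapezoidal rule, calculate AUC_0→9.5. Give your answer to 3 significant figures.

AUC = 13.0 mg/L·h

Trapezoidal AUC_0→9.5:
  [0→1]: (0.00+2.77)/2 × 1 = 1.385
  [1→1.25]: (2.77+2.79)/2 × 0.25 = 0.695
  [1.25→2.25]: (2.79+2.39)/2 × 1 = 2.59
  [2.25→5.25]: (2.39+1.14)/2 × 3 = 5.295
  [5.25→7.25]: (1.14+0.68)/2 × 2 = 1.82
  [7.25→7.5]: (0.68+0.64)/2 × 0.25 = 0.165
  [7.5→9.5]: (0.64+0.39)/2 × 2 = 1.03
  Sum = 12.98 mg/L·h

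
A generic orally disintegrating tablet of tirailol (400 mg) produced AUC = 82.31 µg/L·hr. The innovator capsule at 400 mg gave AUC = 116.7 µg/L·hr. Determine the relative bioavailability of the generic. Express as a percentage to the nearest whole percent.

F_rel = 71%

F_rel = (AUC_test/D_test) / (AUC_ref/D_ref)
      = (82.31/400) / (116.7/400)
      = 0.205775 / 0.29175 = 0.7053 = 70.53%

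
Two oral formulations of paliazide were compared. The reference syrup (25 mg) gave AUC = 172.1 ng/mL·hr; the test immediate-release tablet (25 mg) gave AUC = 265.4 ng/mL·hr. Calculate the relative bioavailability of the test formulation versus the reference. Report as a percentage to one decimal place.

F_rel = (AUC_test/D_test) / (AUC_ref/D_ref)
      = (265.4/25) / (172.1/25)
      = 10.616 / 6.884 = 1.5421 = 154.21%

F_rel = 154.2%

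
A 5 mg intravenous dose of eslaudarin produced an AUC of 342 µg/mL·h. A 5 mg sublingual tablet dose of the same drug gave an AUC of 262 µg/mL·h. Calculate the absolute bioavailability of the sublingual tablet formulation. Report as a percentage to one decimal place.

F = 76.6%

F = (AUC_ev / D_ev) / (AUC_iv / D_iv)
  = (262/5) / (342/5)
  = 52.4 / 68.4 = 0.7661
  = 76.61%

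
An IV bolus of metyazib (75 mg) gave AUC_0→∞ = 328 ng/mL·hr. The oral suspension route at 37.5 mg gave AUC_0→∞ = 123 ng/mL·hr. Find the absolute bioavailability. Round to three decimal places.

F = 0.750

F = (AUC_ev / D_ev) / (AUC_iv / D_iv)
  = (123/37.5) / (328/75)
  = 3.28 / 4.37333 = 0.7500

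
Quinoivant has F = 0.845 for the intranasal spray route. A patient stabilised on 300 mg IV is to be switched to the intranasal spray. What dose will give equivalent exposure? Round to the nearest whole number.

For equal systemic exposure: F × D_ev = D_iv
D_ev = D_iv / F = 300 / 0.845 = 355.03 mg

D_intranasal = 355 mg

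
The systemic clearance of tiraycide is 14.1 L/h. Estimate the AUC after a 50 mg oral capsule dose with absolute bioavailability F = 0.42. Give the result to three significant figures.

AUC = 1.49 mg/L·h

AUC_0→∞ = F × Dose / CL
        = 0.42 × 50 / 14.1 = 1.48936 mg/L·h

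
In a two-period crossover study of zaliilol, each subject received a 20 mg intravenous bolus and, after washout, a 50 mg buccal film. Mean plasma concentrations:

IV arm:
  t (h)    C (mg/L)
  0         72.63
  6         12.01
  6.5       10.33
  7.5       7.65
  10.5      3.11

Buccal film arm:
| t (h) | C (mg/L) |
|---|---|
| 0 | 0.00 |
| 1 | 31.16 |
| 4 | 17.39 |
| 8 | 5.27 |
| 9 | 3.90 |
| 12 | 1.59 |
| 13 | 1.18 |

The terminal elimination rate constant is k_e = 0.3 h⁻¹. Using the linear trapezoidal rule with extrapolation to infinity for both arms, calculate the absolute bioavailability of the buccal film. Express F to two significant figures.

Trapezoidal AUC_0→10.5 (IV):
  [0→6]: (72.63+12.01)/2 × 6 = 253.92
  [6→6.5]: (12.01+10.33)/2 × 0.5 = 5.585
  [6.5→7.5]: (10.33+7.65)/2 × 1 = 8.99
  [7.5→10.5]: (7.65+3.11)/2 × 3 = 16.14
  Sum = 284.635 mg/L·h
IV tail: 3.11/0.3 = 10.367; AUC_iv,0→∞ = 284.635 + 10.367 = 295.002 mg/L·h
Trapezoidal AUC_0→13 (buccal film):
  [0→1]: (0.00+31.16)/2 × 1 = 15.58
  [1→4]: (31.16+17.39)/2 × 3 = 72.825
  [4→8]: (17.39+5.27)/2 × 4 = 45.32
  [8→9]: (5.27+3.90)/2 × 1 = 4.585
  [9→12]: (3.90+1.59)/2 × 3 = 8.235
  [12→13]: (1.59+1.18)/2 × 1 = 1.385
  Sum = 147.93 mg/L·h
buccal film tail: 1.18/0.3 = 3.933; AUC_ev,0→∞ = 147.93 + 3.933 = 151.863 mg/L·h
F = (AUC_ev/D_ev)/(AUC_iv/D_iv) = (151.863/50)/(295.002/20) = 3.03726/14.7501 = 0.2059

F = 0.21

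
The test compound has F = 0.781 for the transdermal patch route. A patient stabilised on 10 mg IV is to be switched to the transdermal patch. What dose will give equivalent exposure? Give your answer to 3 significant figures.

D_transdermal = 12.8 mg

For equal systemic exposure: F × D_ev = D_iv
D_ev = D_iv / F = 10 / 0.781 = 12.8041 mg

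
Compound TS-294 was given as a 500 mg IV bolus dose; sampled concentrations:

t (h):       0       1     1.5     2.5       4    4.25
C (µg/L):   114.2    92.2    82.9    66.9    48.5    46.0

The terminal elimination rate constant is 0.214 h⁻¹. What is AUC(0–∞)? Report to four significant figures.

Trapezoidal AUC_0→4.25:
  [0→1]: (114.2+92.2)/2 × 1 = 103.2
  [1→1.5]: (92.2+82.9)/2 × 0.5 = 43.775
  [1.5→2.5]: (82.9+66.9)/2 × 1 = 74.9
  [2.5→4]: (66.9+48.5)/2 × 1.5 = 86.55
  [4→4.25]: (48.5+46.0)/2 × 0.25 = 11.8125
  Sum = 320.2375 µg/L·h
Extrapolated tail: C_last / k_e = 46.0 / 0.214 = 214.953
AUC_0→∞ = 320.2375 + 214.953 = 535.1905 µg/L·h

AUC = 535.2 µg/L·h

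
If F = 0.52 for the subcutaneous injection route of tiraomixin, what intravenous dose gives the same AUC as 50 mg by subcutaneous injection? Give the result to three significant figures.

D_iv = 26.0 mg

Systemic exposure from an extravascular dose = F × D_ev, so the equivalent IV dose is F × D_ev.
D_iv = F × D_ev = 0.52 × 50 = 26 mg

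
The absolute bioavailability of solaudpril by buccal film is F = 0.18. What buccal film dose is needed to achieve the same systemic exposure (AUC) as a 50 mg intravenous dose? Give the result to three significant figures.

D_buccal = 278 mg

For equal systemic exposure: F × D_ev = D_iv
D_ev = D_iv / F = 50 / 0.18 = 277.778 mg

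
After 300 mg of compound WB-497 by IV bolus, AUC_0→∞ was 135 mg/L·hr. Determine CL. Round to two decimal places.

CL = 2.22 L/hr

CL = Dose_iv / AUC_0→∞
   = 300 / 135 = 2.22222 L/hr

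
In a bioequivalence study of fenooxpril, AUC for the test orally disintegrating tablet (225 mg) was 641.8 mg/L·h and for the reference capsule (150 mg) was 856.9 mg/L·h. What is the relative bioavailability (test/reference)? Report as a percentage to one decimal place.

F_rel = (AUC_test/D_test) / (AUC_ref/D_ref)
      = (641.8/225) / (856.9/150)
      = 2.85244 / 5.71267 = 0.4993 = 49.93%

F_rel = 49.9%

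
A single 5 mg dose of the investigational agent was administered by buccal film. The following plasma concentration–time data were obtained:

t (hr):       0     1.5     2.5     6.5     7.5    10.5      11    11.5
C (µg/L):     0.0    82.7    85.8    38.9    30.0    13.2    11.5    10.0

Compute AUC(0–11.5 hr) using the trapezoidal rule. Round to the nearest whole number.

Trapezoidal AUC_0→11.5:
  [0→1.5]: (0.0+82.7)/2 × 1.5 = 62.025
  [1.5→2.5]: (82.7+85.8)/2 × 1 = 84.25
  [2.5→6.5]: (85.8+38.9)/2 × 4 = 249.4
  [6.5→7.5]: (38.9+30.0)/2 × 1 = 34.45
  [7.5→10.5]: (30.0+13.2)/2 × 3 = 64.8
  [10.5→11]: (13.2+11.5)/2 × 0.5 = 6.175
  [11→11.5]: (11.5+10.0)/2 × 0.5 = 5.375
  Sum = 506.475 µg/L·hr

AUC = 506 µg/L·hr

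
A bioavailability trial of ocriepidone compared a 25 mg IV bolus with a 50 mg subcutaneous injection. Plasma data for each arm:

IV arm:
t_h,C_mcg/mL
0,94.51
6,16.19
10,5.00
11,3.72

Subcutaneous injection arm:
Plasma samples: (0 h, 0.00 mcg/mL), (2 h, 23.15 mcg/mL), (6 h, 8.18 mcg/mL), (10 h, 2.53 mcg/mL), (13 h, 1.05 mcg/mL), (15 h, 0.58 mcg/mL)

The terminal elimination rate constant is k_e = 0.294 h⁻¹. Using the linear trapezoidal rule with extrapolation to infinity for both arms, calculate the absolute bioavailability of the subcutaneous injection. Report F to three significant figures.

Trapezoidal AUC_0→11 (IV):
  [0→6]: (94.51+16.19)/2 × 6 = 332.1
  [6→10]: (16.19+5.00)/2 × 4 = 42.38
  [10→11]: (5.00+3.72)/2 × 1 = 4.36
  Sum = 378.84 mcg/mL·h
IV tail: 3.72/0.294 = 12.653; AUC_iv,0→∞ = 378.84 + 12.653 = 391.493 mcg/mL·h
Trapezoidal AUC_0→15 (subcutaneous injection):
  [0→2]: (0.00+23.15)/2 × 2 = 23.15
  [2→6]: (23.15+8.18)/2 × 4 = 62.66
  [6→10]: (8.18+2.53)/2 × 4 = 21.42
  [10→13]: (2.53+1.05)/2 × 3 = 5.37
  [13→15]: (1.05+0.58)/2 × 2 = 1.63
  Sum = 114.23 mcg/mL·h
subcutaneous injection tail: 0.58/0.294 = 1.973; AUC_ev,0→∞ = 114.23 + 1.973 = 116.203 mcg/mL·h
F = (AUC_ev/D_ev)/(AUC_iv/D_iv) = (116.203/50)/(391.493/25) = 2.32406/15.65972 = 0.1484

F = 0.148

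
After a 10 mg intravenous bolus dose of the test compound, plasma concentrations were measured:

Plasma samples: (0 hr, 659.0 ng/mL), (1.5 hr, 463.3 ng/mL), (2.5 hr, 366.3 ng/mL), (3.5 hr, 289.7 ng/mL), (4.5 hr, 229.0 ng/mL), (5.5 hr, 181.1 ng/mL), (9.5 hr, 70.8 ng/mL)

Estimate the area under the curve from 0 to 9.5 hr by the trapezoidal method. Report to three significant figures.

Trapezoidal AUC_0→9.5:
  [0→1.5]: (659.0+463.3)/2 × 1.5 = 841.725
  [1.5→2.5]: (463.3+366.3)/2 × 1 = 414.8
  [2.5→3.5]: (366.3+289.7)/2 × 1 = 328.0
  [3.5→4.5]: (289.7+229.0)/2 × 1 = 259.35
  [4.5→5.5]: (229.0+181.1)/2 × 1 = 205.05
  [5.5→9.5]: (181.1+70.8)/2 × 4 = 503.8
  Sum = 2552.725 ng/mL·hr

AUC = 2550 ng/mL·hr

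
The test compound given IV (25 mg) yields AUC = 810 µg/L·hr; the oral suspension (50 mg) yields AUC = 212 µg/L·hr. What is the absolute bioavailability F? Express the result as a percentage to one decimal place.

F = (AUC_ev / D_ev) / (AUC_iv / D_iv)
  = (212/50) / (810/25)
  = 4.24 / 32.4 = 0.1309
  = 13.09%

F = 13.1%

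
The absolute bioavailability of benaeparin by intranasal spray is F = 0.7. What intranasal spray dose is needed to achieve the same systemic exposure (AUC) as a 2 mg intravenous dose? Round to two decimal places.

D_intranasal = 2.86 mg

For equal systemic exposure: F × D_ev = D_iv
D_ev = D_iv / F = 2 / 0.7 = 2.85714 mg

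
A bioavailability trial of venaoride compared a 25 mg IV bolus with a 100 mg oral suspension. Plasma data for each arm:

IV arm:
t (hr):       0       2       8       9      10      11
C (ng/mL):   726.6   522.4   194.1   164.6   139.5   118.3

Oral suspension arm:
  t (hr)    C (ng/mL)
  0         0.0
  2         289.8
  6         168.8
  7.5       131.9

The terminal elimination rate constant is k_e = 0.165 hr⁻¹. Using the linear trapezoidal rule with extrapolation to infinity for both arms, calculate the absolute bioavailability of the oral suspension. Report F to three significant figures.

Trapezoidal AUC_0→11 (IV):
  [0→2]: (726.6+522.4)/2 × 2 = 1249.0
  [2→8]: (522.4+194.1)/2 × 6 = 2149.5
  [8→9]: (194.1+164.6)/2 × 1 = 179.35
  [9→10]: (164.6+139.5)/2 × 1 = 152.05
  [10→11]: (139.5+118.3)/2 × 1 = 128.9
  Sum = 3858.8 ng/mL·hr
IV tail: 118.3/0.165 = 716.970; AUC_iv,0→∞ = 3858.8 + 716.970 = 4575.77 ng/mL·hr
Trapezoidal AUC_0→7.5 (oral suspension):
  [0→2]: (0.0+289.8)/2 × 2 = 289.8
  [2→6]: (289.8+168.8)/2 × 4 = 917.2
  [6→7.5]: (168.8+131.9)/2 × 1.5 = 225.525
  Sum = 1432.525 ng/mL·hr
oral suspension tail: 131.9/0.165 = 799.394; AUC_ev,0→∞ = 1432.525 + 799.394 = 2231.919 ng/mL·hr
F = (AUC_ev/D_ev)/(AUC_iv/D_iv) = (2231.919/100)/(4575.77/25) = 22.31919/183.0308 = 0.1219

F = 0.122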